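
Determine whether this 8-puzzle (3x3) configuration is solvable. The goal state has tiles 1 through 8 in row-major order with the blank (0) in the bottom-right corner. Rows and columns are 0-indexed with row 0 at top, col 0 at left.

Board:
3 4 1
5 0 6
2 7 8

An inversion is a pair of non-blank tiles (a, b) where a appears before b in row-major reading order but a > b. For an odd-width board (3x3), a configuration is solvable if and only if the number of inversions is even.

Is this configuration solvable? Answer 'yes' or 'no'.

Answer: yes

Derivation:
Inversions (pairs i<j in row-major order where tile[i] > tile[j] > 0): 6
6 is even, so the puzzle is solvable.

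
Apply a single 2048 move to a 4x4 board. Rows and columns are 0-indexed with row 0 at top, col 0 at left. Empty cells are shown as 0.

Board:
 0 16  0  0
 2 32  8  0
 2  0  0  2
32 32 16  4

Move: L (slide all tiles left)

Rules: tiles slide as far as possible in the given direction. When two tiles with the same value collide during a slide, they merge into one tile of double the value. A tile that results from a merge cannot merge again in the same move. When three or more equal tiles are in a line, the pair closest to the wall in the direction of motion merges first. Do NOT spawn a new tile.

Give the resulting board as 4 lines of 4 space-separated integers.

Answer: 16  0  0  0
 2 32  8  0
 4  0  0  0
64 16  4  0

Derivation:
Slide left:
row 0: [0, 16, 0, 0] -> [16, 0, 0, 0]
row 1: [2, 32, 8, 0] -> [2, 32, 8, 0]
row 2: [2, 0, 0, 2] -> [4, 0, 0, 0]
row 3: [32, 32, 16, 4] -> [64, 16, 4, 0]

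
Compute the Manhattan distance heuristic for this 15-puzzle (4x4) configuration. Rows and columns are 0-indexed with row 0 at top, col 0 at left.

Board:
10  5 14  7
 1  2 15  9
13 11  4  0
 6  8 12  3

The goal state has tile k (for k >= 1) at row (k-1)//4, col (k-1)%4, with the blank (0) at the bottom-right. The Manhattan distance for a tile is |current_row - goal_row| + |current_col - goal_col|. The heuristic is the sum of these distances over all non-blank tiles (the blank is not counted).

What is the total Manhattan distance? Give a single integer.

Answer: 37

Derivation:
Tile 10: (0,0)->(2,1) = 3
Tile 5: (0,1)->(1,0) = 2
Tile 14: (0,2)->(3,1) = 4
Tile 7: (0,3)->(1,2) = 2
Tile 1: (1,0)->(0,0) = 1
Tile 2: (1,1)->(0,1) = 1
Tile 15: (1,2)->(3,2) = 2
Tile 9: (1,3)->(2,0) = 4
Tile 13: (2,0)->(3,0) = 1
Tile 11: (2,1)->(2,2) = 1
Tile 4: (2,2)->(0,3) = 3
Tile 6: (3,0)->(1,1) = 3
Tile 8: (3,1)->(1,3) = 4
Tile 12: (3,2)->(2,3) = 2
Tile 3: (3,3)->(0,2) = 4
Sum: 3 + 2 + 4 + 2 + 1 + 1 + 2 + 4 + 1 + 1 + 3 + 3 + 4 + 2 + 4 = 37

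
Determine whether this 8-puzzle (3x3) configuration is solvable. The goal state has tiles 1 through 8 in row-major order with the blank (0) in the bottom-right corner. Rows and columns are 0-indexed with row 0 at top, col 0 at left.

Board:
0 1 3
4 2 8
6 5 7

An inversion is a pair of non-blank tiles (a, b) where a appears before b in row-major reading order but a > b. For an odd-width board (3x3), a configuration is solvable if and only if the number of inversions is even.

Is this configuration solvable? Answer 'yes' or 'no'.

Answer: yes

Derivation:
Inversions (pairs i<j in row-major order where tile[i] > tile[j] > 0): 6
6 is even, so the puzzle is solvable.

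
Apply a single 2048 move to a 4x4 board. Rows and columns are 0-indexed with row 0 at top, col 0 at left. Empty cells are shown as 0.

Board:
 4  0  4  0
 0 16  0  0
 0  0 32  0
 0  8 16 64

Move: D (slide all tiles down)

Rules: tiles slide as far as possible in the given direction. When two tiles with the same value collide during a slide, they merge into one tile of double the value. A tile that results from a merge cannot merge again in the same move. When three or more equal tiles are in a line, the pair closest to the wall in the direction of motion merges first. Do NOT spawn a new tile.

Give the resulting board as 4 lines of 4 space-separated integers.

Answer:  0  0  0  0
 0  0  4  0
 0 16 32  0
 4  8 16 64

Derivation:
Slide down:
col 0: [4, 0, 0, 0] -> [0, 0, 0, 4]
col 1: [0, 16, 0, 8] -> [0, 0, 16, 8]
col 2: [4, 0, 32, 16] -> [0, 4, 32, 16]
col 3: [0, 0, 0, 64] -> [0, 0, 0, 64]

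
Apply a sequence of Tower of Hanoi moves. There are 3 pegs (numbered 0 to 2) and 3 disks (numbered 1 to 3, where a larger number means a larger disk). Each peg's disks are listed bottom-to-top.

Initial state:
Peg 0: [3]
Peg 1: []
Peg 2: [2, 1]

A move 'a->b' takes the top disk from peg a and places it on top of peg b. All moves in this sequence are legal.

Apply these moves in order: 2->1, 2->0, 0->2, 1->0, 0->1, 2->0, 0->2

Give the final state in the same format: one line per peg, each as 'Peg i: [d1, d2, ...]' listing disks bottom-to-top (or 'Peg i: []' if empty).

After move 1 (2->1):
Peg 0: [3]
Peg 1: [1]
Peg 2: [2]

After move 2 (2->0):
Peg 0: [3, 2]
Peg 1: [1]
Peg 2: []

After move 3 (0->2):
Peg 0: [3]
Peg 1: [1]
Peg 2: [2]

After move 4 (1->0):
Peg 0: [3, 1]
Peg 1: []
Peg 2: [2]

After move 5 (0->1):
Peg 0: [3]
Peg 1: [1]
Peg 2: [2]

After move 6 (2->0):
Peg 0: [3, 2]
Peg 1: [1]
Peg 2: []

After move 7 (0->2):
Peg 0: [3]
Peg 1: [1]
Peg 2: [2]

Answer: Peg 0: [3]
Peg 1: [1]
Peg 2: [2]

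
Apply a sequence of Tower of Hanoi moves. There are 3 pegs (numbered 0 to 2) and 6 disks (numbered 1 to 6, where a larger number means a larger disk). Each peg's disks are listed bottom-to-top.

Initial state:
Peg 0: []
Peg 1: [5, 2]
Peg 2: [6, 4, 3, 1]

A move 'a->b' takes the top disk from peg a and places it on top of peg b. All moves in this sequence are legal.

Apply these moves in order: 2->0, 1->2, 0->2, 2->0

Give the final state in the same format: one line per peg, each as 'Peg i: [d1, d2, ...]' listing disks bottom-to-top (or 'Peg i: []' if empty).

Answer: Peg 0: [1]
Peg 1: [5]
Peg 2: [6, 4, 3, 2]

Derivation:
After move 1 (2->0):
Peg 0: [1]
Peg 1: [5, 2]
Peg 2: [6, 4, 3]

After move 2 (1->2):
Peg 0: [1]
Peg 1: [5]
Peg 2: [6, 4, 3, 2]

After move 3 (0->2):
Peg 0: []
Peg 1: [5]
Peg 2: [6, 4, 3, 2, 1]

After move 4 (2->0):
Peg 0: [1]
Peg 1: [5]
Peg 2: [6, 4, 3, 2]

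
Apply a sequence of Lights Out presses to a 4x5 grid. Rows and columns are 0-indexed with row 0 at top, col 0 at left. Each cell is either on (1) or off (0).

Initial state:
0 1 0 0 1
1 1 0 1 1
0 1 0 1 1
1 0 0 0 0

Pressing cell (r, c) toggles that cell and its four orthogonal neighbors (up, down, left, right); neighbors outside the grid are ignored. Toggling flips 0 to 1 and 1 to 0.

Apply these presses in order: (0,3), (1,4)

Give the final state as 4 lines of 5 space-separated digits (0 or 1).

After press 1 at (0,3):
0 1 1 1 0
1 1 0 0 1
0 1 0 1 1
1 0 0 0 0

After press 2 at (1,4):
0 1 1 1 1
1 1 0 1 0
0 1 0 1 0
1 0 0 0 0

Answer: 0 1 1 1 1
1 1 0 1 0
0 1 0 1 0
1 0 0 0 0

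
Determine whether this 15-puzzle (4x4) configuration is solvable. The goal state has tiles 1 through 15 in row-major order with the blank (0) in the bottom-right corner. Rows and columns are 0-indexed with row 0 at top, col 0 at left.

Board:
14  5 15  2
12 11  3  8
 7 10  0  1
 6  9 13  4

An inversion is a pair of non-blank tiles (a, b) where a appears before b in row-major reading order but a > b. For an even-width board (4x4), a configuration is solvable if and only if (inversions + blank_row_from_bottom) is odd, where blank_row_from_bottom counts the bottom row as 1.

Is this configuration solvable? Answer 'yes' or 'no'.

Answer: no

Derivation:
Inversions: 62
Blank is in row 2 (0-indexed from top), which is row 2 counting from the bottom (bottom = 1).
62 + 2 = 64, which is even, so the puzzle is not solvable.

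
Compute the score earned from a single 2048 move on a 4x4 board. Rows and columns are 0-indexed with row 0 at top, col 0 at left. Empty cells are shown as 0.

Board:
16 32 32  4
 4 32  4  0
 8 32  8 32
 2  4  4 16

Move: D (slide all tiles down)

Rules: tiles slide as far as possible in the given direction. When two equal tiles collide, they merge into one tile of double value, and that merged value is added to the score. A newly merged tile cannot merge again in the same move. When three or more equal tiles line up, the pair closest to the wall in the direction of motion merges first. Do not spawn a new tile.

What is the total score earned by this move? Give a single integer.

Answer: 64

Derivation:
Slide down:
col 0: [16, 4, 8, 2] -> [16, 4, 8, 2]  score +0 (running 0)
col 1: [32, 32, 32, 4] -> [0, 32, 64, 4]  score +64 (running 64)
col 2: [32, 4, 8, 4] -> [32, 4, 8, 4]  score +0 (running 64)
col 3: [4, 0, 32, 16] -> [0, 4, 32, 16]  score +0 (running 64)
Board after move:
16  0 32  0
 4 32  4  4
 8 64  8 32
 2  4  4 16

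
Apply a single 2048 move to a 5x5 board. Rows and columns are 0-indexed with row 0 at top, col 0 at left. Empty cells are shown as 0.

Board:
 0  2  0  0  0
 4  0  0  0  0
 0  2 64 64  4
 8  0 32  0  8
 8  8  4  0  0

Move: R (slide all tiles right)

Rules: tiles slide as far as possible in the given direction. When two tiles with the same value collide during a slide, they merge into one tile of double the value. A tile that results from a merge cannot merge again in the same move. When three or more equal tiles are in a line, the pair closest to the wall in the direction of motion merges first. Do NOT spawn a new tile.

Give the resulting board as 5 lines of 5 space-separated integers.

Answer:   0   0   0   0   2
  0   0   0   0   4
  0   0   2 128   4
  0   0   8  32   8
  0   0   0  16   4

Derivation:
Slide right:
row 0: [0, 2, 0, 0, 0] -> [0, 0, 0, 0, 2]
row 1: [4, 0, 0, 0, 0] -> [0, 0, 0, 0, 4]
row 2: [0, 2, 64, 64, 4] -> [0, 0, 2, 128, 4]
row 3: [8, 0, 32, 0, 8] -> [0, 0, 8, 32, 8]
row 4: [8, 8, 4, 0, 0] -> [0, 0, 0, 16, 4]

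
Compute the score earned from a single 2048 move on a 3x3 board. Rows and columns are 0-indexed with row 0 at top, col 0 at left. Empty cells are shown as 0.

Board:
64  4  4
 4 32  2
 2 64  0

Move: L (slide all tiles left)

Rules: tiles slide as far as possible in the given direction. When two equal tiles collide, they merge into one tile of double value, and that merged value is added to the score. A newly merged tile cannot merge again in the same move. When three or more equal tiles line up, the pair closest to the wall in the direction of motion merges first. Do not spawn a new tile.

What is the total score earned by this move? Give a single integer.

Slide left:
row 0: [64, 4, 4] -> [64, 8, 0]  score +8 (running 8)
row 1: [4, 32, 2] -> [4, 32, 2]  score +0 (running 8)
row 2: [2, 64, 0] -> [2, 64, 0]  score +0 (running 8)
Board after move:
64  8  0
 4 32  2
 2 64  0

Answer: 8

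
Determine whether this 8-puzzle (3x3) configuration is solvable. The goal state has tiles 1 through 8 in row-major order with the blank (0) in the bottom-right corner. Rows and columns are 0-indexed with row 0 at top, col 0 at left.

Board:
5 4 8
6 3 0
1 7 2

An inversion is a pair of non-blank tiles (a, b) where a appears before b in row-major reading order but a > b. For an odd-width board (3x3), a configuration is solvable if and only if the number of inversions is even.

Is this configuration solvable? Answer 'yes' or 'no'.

Answer: yes

Derivation:
Inversions (pairs i<j in row-major order where tile[i] > tile[j] > 0): 18
18 is even, so the puzzle is solvable.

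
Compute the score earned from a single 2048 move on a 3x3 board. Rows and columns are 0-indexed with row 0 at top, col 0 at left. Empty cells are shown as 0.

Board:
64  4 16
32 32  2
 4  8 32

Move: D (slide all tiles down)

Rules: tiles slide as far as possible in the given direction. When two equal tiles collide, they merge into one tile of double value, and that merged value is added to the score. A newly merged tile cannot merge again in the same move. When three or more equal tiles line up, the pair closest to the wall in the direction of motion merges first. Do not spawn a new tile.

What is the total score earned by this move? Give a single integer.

Slide down:
col 0: [64, 32, 4] -> [64, 32, 4]  score +0 (running 0)
col 1: [4, 32, 8] -> [4, 32, 8]  score +0 (running 0)
col 2: [16, 2, 32] -> [16, 2, 32]  score +0 (running 0)
Board after move:
64  4 16
32 32  2
 4  8 32

Answer: 0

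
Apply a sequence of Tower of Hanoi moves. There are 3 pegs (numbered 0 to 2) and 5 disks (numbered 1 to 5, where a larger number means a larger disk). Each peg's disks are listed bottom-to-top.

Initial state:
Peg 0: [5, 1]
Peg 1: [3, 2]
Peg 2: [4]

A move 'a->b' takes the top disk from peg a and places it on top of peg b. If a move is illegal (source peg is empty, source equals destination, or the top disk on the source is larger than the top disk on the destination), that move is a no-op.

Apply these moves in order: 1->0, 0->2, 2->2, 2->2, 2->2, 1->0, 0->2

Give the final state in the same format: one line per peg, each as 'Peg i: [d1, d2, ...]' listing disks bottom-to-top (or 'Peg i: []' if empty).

After move 1 (1->0):
Peg 0: [5, 1]
Peg 1: [3, 2]
Peg 2: [4]

After move 2 (0->2):
Peg 0: [5]
Peg 1: [3, 2]
Peg 2: [4, 1]

After move 3 (2->2):
Peg 0: [5]
Peg 1: [3, 2]
Peg 2: [4, 1]

After move 4 (2->2):
Peg 0: [5]
Peg 1: [3, 2]
Peg 2: [4, 1]

After move 5 (2->2):
Peg 0: [5]
Peg 1: [3, 2]
Peg 2: [4, 1]

After move 6 (1->0):
Peg 0: [5, 2]
Peg 1: [3]
Peg 2: [4, 1]

After move 7 (0->2):
Peg 0: [5, 2]
Peg 1: [3]
Peg 2: [4, 1]

Answer: Peg 0: [5, 2]
Peg 1: [3]
Peg 2: [4, 1]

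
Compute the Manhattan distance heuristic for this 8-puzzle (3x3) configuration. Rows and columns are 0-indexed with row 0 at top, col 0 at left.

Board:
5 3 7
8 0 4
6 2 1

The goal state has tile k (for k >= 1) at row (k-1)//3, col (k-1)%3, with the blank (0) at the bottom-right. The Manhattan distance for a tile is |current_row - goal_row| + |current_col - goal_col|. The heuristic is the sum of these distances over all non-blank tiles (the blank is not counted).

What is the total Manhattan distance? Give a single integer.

Answer: 20

Derivation:
Tile 5: (0,0)->(1,1) = 2
Tile 3: (0,1)->(0,2) = 1
Tile 7: (0,2)->(2,0) = 4
Tile 8: (1,0)->(2,1) = 2
Tile 4: (1,2)->(1,0) = 2
Tile 6: (2,0)->(1,2) = 3
Tile 2: (2,1)->(0,1) = 2
Tile 1: (2,2)->(0,0) = 4
Sum: 2 + 1 + 4 + 2 + 2 + 3 + 2 + 4 = 20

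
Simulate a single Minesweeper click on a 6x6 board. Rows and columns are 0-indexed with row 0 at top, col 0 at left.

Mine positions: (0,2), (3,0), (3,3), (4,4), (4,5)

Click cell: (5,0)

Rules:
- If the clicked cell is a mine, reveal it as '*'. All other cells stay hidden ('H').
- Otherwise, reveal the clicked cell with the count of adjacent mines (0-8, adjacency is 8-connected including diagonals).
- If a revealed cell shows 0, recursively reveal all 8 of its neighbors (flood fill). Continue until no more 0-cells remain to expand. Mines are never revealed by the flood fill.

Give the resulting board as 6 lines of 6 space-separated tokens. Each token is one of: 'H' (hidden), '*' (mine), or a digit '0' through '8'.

H H H H H H
H H H H H H
H H H H H H
H H H H H H
1 1 1 2 H H
0 0 0 1 H H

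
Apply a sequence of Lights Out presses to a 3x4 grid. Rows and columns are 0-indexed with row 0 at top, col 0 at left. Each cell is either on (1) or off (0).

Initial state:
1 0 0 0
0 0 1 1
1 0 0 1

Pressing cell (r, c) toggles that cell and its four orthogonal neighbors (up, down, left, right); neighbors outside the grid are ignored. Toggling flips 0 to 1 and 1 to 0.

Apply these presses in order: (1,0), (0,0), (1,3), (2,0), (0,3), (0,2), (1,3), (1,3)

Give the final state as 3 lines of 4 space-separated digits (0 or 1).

After press 1 at (1,0):
0 0 0 0
1 1 1 1
0 0 0 1

After press 2 at (0,0):
1 1 0 0
0 1 1 1
0 0 0 1

After press 3 at (1,3):
1 1 0 1
0 1 0 0
0 0 0 0

After press 4 at (2,0):
1 1 0 1
1 1 0 0
1 1 0 0

After press 5 at (0,3):
1 1 1 0
1 1 0 1
1 1 0 0

After press 6 at (0,2):
1 0 0 1
1 1 1 1
1 1 0 0

After press 7 at (1,3):
1 0 0 0
1 1 0 0
1 1 0 1

After press 8 at (1,3):
1 0 0 1
1 1 1 1
1 1 0 0

Answer: 1 0 0 1
1 1 1 1
1 1 0 0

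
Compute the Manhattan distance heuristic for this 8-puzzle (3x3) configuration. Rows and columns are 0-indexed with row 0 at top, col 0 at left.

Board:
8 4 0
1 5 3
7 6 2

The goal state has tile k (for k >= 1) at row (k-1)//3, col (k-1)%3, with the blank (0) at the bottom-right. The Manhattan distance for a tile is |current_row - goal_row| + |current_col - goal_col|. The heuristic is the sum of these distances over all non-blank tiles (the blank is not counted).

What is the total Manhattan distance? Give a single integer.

Answer: 12

Derivation:
Tile 8: (0,0)->(2,1) = 3
Tile 4: (0,1)->(1,0) = 2
Tile 1: (1,0)->(0,0) = 1
Tile 5: (1,1)->(1,1) = 0
Tile 3: (1,2)->(0,2) = 1
Tile 7: (2,0)->(2,0) = 0
Tile 6: (2,1)->(1,2) = 2
Tile 2: (2,2)->(0,1) = 3
Sum: 3 + 2 + 1 + 0 + 1 + 0 + 2 + 3 = 12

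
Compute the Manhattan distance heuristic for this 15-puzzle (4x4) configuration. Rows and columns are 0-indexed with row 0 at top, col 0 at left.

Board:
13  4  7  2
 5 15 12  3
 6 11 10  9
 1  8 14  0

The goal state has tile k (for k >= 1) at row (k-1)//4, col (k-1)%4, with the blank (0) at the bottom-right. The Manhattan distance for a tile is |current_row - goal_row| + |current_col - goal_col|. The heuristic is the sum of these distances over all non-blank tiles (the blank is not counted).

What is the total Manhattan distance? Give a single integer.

Answer: 30

Derivation:
Tile 13: (0,0)->(3,0) = 3
Tile 4: (0,1)->(0,3) = 2
Tile 7: (0,2)->(1,2) = 1
Tile 2: (0,3)->(0,1) = 2
Tile 5: (1,0)->(1,0) = 0
Tile 15: (1,1)->(3,2) = 3
Tile 12: (1,2)->(2,3) = 2
Tile 3: (1,3)->(0,2) = 2
Tile 6: (2,0)->(1,1) = 2
Tile 11: (2,1)->(2,2) = 1
Tile 10: (2,2)->(2,1) = 1
Tile 9: (2,3)->(2,0) = 3
Tile 1: (3,0)->(0,0) = 3
Tile 8: (3,1)->(1,3) = 4
Tile 14: (3,2)->(3,1) = 1
Sum: 3 + 2 + 1 + 2 + 0 + 3 + 2 + 2 + 2 + 1 + 1 + 3 + 3 + 4 + 1 = 30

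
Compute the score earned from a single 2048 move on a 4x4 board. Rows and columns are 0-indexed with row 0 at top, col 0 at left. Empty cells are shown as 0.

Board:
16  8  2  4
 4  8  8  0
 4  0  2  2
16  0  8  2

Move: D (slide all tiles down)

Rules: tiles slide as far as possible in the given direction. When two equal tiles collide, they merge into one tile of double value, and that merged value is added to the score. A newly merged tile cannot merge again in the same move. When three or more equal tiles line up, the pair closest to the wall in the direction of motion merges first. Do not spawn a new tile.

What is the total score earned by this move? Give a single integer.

Answer: 28

Derivation:
Slide down:
col 0: [16, 4, 4, 16] -> [0, 16, 8, 16]  score +8 (running 8)
col 1: [8, 8, 0, 0] -> [0, 0, 0, 16]  score +16 (running 24)
col 2: [2, 8, 2, 8] -> [2, 8, 2, 8]  score +0 (running 24)
col 3: [4, 0, 2, 2] -> [0, 0, 4, 4]  score +4 (running 28)
Board after move:
 0  0  2  0
16  0  8  0
 8  0  2  4
16 16  8  4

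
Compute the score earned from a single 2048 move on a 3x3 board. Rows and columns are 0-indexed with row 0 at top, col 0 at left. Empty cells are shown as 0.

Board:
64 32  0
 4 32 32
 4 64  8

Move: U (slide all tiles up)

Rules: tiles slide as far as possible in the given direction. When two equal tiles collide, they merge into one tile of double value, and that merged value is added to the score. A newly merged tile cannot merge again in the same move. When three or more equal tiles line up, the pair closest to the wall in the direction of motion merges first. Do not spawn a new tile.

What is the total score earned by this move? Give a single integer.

Answer: 72

Derivation:
Slide up:
col 0: [64, 4, 4] -> [64, 8, 0]  score +8 (running 8)
col 1: [32, 32, 64] -> [64, 64, 0]  score +64 (running 72)
col 2: [0, 32, 8] -> [32, 8, 0]  score +0 (running 72)
Board after move:
64 64 32
 8 64  8
 0  0  0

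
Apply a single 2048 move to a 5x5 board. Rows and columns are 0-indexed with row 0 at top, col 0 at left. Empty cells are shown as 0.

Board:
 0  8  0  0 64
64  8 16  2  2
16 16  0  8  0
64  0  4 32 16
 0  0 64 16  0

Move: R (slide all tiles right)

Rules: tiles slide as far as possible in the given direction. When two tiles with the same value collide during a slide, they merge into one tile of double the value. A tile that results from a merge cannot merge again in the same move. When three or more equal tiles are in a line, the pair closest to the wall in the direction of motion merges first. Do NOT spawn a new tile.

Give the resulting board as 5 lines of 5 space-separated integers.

Answer:  0  0  0  8 64
 0 64  8 16  4
 0  0  0 32  8
 0 64  4 32 16
 0  0  0 64 16

Derivation:
Slide right:
row 0: [0, 8, 0, 0, 64] -> [0, 0, 0, 8, 64]
row 1: [64, 8, 16, 2, 2] -> [0, 64, 8, 16, 4]
row 2: [16, 16, 0, 8, 0] -> [0, 0, 0, 32, 8]
row 3: [64, 0, 4, 32, 16] -> [0, 64, 4, 32, 16]
row 4: [0, 0, 64, 16, 0] -> [0, 0, 0, 64, 16]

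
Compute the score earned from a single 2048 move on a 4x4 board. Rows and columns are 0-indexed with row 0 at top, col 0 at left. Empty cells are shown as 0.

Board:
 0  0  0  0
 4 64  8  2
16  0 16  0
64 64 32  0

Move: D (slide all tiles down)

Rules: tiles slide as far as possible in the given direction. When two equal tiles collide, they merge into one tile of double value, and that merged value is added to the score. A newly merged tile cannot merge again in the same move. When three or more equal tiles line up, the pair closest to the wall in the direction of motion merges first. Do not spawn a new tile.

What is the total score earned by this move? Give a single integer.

Answer: 128

Derivation:
Slide down:
col 0: [0, 4, 16, 64] -> [0, 4, 16, 64]  score +0 (running 0)
col 1: [0, 64, 0, 64] -> [0, 0, 0, 128]  score +128 (running 128)
col 2: [0, 8, 16, 32] -> [0, 8, 16, 32]  score +0 (running 128)
col 3: [0, 2, 0, 0] -> [0, 0, 0, 2]  score +0 (running 128)
Board after move:
  0   0   0   0
  4   0   8   0
 16   0  16   0
 64 128  32   2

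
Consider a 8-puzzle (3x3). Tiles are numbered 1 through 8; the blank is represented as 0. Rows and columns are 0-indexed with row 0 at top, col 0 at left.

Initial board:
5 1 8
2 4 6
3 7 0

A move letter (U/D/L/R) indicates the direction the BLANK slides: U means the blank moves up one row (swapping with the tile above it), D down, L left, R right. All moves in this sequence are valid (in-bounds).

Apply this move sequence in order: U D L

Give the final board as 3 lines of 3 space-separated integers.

After move 1 (U):
5 1 8
2 4 0
3 7 6

After move 2 (D):
5 1 8
2 4 6
3 7 0

After move 3 (L):
5 1 8
2 4 6
3 0 7

Answer: 5 1 8
2 4 6
3 0 7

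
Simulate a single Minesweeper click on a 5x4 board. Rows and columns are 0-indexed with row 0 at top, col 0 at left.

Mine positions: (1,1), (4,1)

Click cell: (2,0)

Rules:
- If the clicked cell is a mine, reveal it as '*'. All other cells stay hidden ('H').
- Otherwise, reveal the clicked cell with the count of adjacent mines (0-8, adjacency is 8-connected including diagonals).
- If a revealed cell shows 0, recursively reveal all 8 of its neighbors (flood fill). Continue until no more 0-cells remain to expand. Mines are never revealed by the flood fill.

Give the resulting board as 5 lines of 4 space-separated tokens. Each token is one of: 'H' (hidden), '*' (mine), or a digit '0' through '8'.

H H H H
H H H H
1 H H H
H H H H
H H H H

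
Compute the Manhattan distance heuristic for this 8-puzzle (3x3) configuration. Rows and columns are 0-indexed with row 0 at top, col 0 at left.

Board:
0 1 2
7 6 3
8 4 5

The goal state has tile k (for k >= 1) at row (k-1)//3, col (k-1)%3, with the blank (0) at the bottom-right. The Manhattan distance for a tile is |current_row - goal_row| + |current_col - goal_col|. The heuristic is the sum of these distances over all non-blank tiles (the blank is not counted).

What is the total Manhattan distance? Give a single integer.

Answer: 10

Derivation:
Tile 1: (0,1)->(0,0) = 1
Tile 2: (0,2)->(0,1) = 1
Tile 7: (1,0)->(2,0) = 1
Tile 6: (1,1)->(1,2) = 1
Tile 3: (1,2)->(0,2) = 1
Tile 8: (2,0)->(2,1) = 1
Tile 4: (2,1)->(1,0) = 2
Tile 5: (2,2)->(1,1) = 2
Sum: 1 + 1 + 1 + 1 + 1 + 1 + 2 + 2 = 10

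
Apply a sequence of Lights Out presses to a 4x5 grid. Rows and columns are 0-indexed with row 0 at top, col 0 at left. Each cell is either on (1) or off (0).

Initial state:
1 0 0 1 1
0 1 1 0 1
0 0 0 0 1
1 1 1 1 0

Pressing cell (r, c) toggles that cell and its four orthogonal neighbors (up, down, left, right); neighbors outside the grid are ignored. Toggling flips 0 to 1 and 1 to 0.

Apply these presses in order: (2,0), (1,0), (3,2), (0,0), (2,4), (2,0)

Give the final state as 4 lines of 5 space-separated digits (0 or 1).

Answer: 1 1 0 1 1
0 0 1 0 0
1 0 1 1 0
1 0 0 0 1

Derivation:
After press 1 at (2,0):
1 0 0 1 1
1 1 1 0 1
1 1 0 0 1
0 1 1 1 0

After press 2 at (1,0):
0 0 0 1 1
0 0 1 0 1
0 1 0 0 1
0 1 1 1 0

After press 3 at (3,2):
0 0 0 1 1
0 0 1 0 1
0 1 1 0 1
0 0 0 0 0

After press 4 at (0,0):
1 1 0 1 1
1 0 1 0 1
0 1 1 0 1
0 0 0 0 0

After press 5 at (2,4):
1 1 0 1 1
1 0 1 0 0
0 1 1 1 0
0 0 0 0 1

After press 6 at (2,0):
1 1 0 1 1
0 0 1 0 0
1 0 1 1 0
1 0 0 0 1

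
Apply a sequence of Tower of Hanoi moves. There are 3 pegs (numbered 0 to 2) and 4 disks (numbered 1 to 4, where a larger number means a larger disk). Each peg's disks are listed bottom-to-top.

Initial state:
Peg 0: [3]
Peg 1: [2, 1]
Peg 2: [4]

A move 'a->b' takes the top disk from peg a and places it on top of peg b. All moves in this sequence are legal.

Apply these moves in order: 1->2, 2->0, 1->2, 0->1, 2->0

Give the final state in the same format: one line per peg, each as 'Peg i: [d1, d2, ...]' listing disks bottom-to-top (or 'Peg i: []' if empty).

After move 1 (1->2):
Peg 0: [3]
Peg 1: [2]
Peg 2: [4, 1]

After move 2 (2->0):
Peg 0: [3, 1]
Peg 1: [2]
Peg 2: [4]

After move 3 (1->2):
Peg 0: [3, 1]
Peg 1: []
Peg 2: [4, 2]

After move 4 (0->1):
Peg 0: [3]
Peg 1: [1]
Peg 2: [4, 2]

After move 5 (2->0):
Peg 0: [3, 2]
Peg 1: [1]
Peg 2: [4]

Answer: Peg 0: [3, 2]
Peg 1: [1]
Peg 2: [4]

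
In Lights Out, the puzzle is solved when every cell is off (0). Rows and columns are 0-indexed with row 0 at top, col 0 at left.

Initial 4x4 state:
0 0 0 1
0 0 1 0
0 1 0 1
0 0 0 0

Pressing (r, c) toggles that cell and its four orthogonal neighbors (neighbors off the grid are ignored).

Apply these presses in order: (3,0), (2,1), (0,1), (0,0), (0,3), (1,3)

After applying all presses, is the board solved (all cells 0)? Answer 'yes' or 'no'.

Answer: no

Derivation:
After press 1 at (3,0):
0 0 0 1
0 0 1 0
1 1 0 1
1 1 0 0

After press 2 at (2,1):
0 0 0 1
0 1 1 0
0 0 1 1
1 0 0 0

After press 3 at (0,1):
1 1 1 1
0 0 1 0
0 0 1 1
1 0 0 0

After press 4 at (0,0):
0 0 1 1
1 0 1 0
0 0 1 1
1 0 0 0

After press 5 at (0,3):
0 0 0 0
1 0 1 1
0 0 1 1
1 0 0 0

After press 6 at (1,3):
0 0 0 1
1 0 0 0
0 0 1 0
1 0 0 0

Lights still on: 4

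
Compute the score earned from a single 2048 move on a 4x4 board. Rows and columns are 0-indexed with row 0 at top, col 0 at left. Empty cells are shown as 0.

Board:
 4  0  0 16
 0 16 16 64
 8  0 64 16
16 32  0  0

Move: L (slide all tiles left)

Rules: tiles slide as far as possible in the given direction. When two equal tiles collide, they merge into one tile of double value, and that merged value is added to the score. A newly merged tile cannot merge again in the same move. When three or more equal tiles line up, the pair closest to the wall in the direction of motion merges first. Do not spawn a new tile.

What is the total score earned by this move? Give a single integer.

Slide left:
row 0: [4, 0, 0, 16] -> [4, 16, 0, 0]  score +0 (running 0)
row 1: [0, 16, 16, 64] -> [32, 64, 0, 0]  score +32 (running 32)
row 2: [8, 0, 64, 16] -> [8, 64, 16, 0]  score +0 (running 32)
row 3: [16, 32, 0, 0] -> [16, 32, 0, 0]  score +0 (running 32)
Board after move:
 4 16  0  0
32 64  0  0
 8 64 16  0
16 32  0  0

Answer: 32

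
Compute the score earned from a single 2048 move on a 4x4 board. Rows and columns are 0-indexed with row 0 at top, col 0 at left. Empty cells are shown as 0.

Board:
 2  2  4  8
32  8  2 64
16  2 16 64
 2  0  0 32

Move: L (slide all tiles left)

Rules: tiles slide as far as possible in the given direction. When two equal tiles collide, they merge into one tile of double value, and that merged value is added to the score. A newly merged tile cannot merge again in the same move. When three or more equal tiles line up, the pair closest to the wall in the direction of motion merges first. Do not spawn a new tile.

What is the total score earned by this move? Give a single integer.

Answer: 4

Derivation:
Slide left:
row 0: [2, 2, 4, 8] -> [4, 4, 8, 0]  score +4 (running 4)
row 1: [32, 8, 2, 64] -> [32, 8, 2, 64]  score +0 (running 4)
row 2: [16, 2, 16, 64] -> [16, 2, 16, 64]  score +0 (running 4)
row 3: [2, 0, 0, 32] -> [2, 32, 0, 0]  score +0 (running 4)
Board after move:
 4  4  8  0
32  8  2 64
16  2 16 64
 2 32  0  0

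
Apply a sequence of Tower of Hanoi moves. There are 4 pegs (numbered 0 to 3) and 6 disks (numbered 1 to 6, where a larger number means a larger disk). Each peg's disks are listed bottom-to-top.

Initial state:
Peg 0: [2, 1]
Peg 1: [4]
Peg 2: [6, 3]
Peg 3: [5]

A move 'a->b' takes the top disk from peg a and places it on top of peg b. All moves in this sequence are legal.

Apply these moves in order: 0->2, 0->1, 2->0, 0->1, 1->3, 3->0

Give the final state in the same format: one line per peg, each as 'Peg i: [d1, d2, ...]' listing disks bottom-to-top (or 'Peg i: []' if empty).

After move 1 (0->2):
Peg 0: [2]
Peg 1: [4]
Peg 2: [6, 3, 1]
Peg 3: [5]

After move 2 (0->1):
Peg 0: []
Peg 1: [4, 2]
Peg 2: [6, 3, 1]
Peg 3: [5]

After move 3 (2->0):
Peg 0: [1]
Peg 1: [4, 2]
Peg 2: [6, 3]
Peg 3: [5]

After move 4 (0->1):
Peg 0: []
Peg 1: [4, 2, 1]
Peg 2: [6, 3]
Peg 3: [5]

After move 5 (1->3):
Peg 0: []
Peg 1: [4, 2]
Peg 2: [6, 3]
Peg 3: [5, 1]

After move 6 (3->0):
Peg 0: [1]
Peg 1: [4, 2]
Peg 2: [6, 3]
Peg 3: [5]

Answer: Peg 0: [1]
Peg 1: [4, 2]
Peg 2: [6, 3]
Peg 3: [5]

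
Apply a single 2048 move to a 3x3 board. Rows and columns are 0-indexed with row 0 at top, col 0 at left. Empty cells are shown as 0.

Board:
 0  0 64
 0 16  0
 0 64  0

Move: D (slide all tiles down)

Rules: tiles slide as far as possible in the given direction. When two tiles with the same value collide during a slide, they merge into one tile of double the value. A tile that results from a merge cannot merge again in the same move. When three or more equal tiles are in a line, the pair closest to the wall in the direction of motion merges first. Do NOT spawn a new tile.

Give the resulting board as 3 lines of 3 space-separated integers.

Slide down:
col 0: [0, 0, 0] -> [0, 0, 0]
col 1: [0, 16, 64] -> [0, 16, 64]
col 2: [64, 0, 0] -> [0, 0, 64]

Answer:  0  0  0
 0 16  0
 0 64 64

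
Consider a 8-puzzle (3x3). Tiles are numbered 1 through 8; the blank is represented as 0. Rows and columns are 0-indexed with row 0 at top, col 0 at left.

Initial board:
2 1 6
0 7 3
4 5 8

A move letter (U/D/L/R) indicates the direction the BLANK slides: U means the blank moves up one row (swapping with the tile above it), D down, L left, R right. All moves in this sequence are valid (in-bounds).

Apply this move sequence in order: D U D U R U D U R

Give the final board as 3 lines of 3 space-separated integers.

After move 1 (D):
2 1 6
4 7 3
0 5 8

After move 2 (U):
2 1 6
0 7 3
4 5 8

After move 3 (D):
2 1 6
4 7 3
0 5 8

After move 4 (U):
2 1 6
0 7 3
4 5 8

After move 5 (R):
2 1 6
7 0 3
4 5 8

After move 6 (U):
2 0 6
7 1 3
4 5 8

After move 7 (D):
2 1 6
7 0 3
4 5 8

After move 8 (U):
2 0 6
7 1 3
4 5 8

After move 9 (R):
2 6 0
7 1 3
4 5 8

Answer: 2 6 0
7 1 3
4 5 8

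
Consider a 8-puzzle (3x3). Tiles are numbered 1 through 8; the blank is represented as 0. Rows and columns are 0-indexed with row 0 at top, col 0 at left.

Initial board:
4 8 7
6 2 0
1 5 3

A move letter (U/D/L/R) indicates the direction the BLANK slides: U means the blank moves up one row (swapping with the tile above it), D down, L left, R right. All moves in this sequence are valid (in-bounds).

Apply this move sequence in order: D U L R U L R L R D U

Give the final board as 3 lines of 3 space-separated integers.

After move 1 (D):
4 8 7
6 2 3
1 5 0

After move 2 (U):
4 8 7
6 2 0
1 5 3

After move 3 (L):
4 8 7
6 0 2
1 5 3

After move 4 (R):
4 8 7
6 2 0
1 5 3

After move 5 (U):
4 8 0
6 2 7
1 5 3

After move 6 (L):
4 0 8
6 2 7
1 5 3

After move 7 (R):
4 8 0
6 2 7
1 5 3

After move 8 (L):
4 0 8
6 2 7
1 5 3

After move 9 (R):
4 8 0
6 2 7
1 5 3

After move 10 (D):
4 8 7
6 2 0
1 5 3

After move 11 (U):
4 8 0
6 2 7
1 5 3

Answer: 4 8 0
6 2 7
1 5 3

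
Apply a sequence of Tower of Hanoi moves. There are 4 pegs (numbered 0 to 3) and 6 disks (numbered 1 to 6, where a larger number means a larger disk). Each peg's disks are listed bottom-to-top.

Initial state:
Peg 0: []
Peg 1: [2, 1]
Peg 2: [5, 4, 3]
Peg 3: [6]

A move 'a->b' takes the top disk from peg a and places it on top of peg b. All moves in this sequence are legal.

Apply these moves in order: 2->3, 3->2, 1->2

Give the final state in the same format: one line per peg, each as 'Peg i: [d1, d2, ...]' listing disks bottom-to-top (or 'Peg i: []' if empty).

After move 1 (2->3):
Peg 0: []
Peg 1: [2, 1]
Peg 2: [5, 4]
Peg 3: [6, 3]

After move 2 (3->2):
Peg 0: []
Peg 1: [2, 1]
Peg 2: [5, 4, 3]
Peg 3: [6]

After move 3 (1->2):
Peg 0: []
Peg 1: [2]
Peg 2: [5, 4, 3, 1]
Peg 3: [6]

Answer: Peg 0: []
Peg 1: [2]
Peg 2: [5, 4, 3, 1]
Peg 3: [6]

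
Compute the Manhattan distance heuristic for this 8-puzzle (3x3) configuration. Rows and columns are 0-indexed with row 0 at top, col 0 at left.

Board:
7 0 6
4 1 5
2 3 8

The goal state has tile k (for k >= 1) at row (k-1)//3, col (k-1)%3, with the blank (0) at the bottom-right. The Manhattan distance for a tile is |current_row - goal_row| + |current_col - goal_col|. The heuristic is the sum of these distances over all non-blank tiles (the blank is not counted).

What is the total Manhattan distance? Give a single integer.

Tile 7: at (0,0), goal (2,0), distance |0-2|+|0-0| = 2
Tile 6: at (0,2), goal (1,2), distance |0-1|+|2-2| = 1
Tile 4: at (1,0), goal (1,0), distance |1-1|+|0-0| = 0
Tile 1: at (1,1), goal (0,0), distance |1-0|+|1-0| = 2
Tile 5: at (1,2), goal (1,1), distance |1-1|+|2-1| = 1
Tile 2: at (2,0), goal (0,1), distance |2-0|+|0-1| = 3
Tile 3: at (2,1), goal (0,2), distance |2-0|+|1-2| = 3
Tile 8: at (2,2), goal (2,1), distance |2-2|+|2-1| = 1
Sum: 2 + 1 + 0 + 2 + 1 + 3 + 3 + 1 = 13

Answer: 13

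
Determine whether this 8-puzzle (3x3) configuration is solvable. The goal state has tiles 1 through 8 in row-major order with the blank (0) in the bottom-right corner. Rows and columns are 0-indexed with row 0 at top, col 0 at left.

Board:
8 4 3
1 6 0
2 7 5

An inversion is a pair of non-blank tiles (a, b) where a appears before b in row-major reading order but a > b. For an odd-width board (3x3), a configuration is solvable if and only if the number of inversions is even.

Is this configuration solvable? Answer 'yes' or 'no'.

Answer: no

Derivation:
Inversions (pairs i<j in row-major order where tile[i] > tile[j] > 0): 15
15 is odd, so the puzzle is not solvable.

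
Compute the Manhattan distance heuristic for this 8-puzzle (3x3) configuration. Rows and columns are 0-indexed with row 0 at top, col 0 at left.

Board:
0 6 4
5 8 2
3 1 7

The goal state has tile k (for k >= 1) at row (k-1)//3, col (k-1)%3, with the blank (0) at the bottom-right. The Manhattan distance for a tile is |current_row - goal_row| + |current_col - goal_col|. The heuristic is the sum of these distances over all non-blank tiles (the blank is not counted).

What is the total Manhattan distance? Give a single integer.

Answer: 18

Derivation:
Tile 6: at (0,1), goal (1,2), distance |0-1|+|1-2| = 2
Tile 4: at (0,2), goal (1,0), distance |0-1|+|2-0| = 3
Tile 5: at (1,0), goal (1,1), distance |1-1|+|0-1| = 1
Tile 8: at (1,1), goal (2,1), distance |1-2|+|1-1| = 1
Tile 2: at (1,2), goal (0,1), distance |1-0|+|2-1| = 2
Tile 3: at (2,0), goal (0,2), distance |2-0|+|0-2| = 4
Tile 1: at (2,1), goal (0,0), distance |2-0|+|1-0| = 3
Tile 7: at (2,2), goal (2,0), distance |2-2|+|2-0| = 2
Sum: 2 + 3 + 1 + 1 + 2 + 4 + 3 + 2 = 18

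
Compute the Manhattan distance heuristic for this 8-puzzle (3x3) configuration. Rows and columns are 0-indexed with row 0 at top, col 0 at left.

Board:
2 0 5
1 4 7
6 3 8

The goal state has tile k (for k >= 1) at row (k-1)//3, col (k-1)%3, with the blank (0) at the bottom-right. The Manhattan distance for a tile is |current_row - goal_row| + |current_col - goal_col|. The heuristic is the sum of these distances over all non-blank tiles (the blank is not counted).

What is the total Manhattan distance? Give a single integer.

Answer: 15

Derivation:
Tile 2: (0,0)->(0,1) = 1
Tile 5: (0,2)->(1,1) = 2
Tile 1: (1,0)->(0,0) = 1
Tile 4: (1,1)->(1,0) = 1
Tile 7: (1,2)->(2,0) = 3
Tile 6: (2,0)->(1,2) = 3
Tile 3: (2,1)->(0,2) = 3
Tile 8: (2,2)->(2,1) = 1
Sum: 1 + 2 + 1 + 1 + 3 + 3 + 3 + 1 = 15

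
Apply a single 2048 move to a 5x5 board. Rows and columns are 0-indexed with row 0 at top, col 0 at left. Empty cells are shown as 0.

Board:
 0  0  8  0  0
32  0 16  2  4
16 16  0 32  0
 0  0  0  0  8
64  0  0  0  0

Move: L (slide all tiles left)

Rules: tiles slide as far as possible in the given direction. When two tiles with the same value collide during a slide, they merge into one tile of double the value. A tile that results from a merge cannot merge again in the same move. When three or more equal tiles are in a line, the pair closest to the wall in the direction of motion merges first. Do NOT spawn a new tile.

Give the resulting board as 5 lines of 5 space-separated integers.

Answer:  8  0  0  0  0
32 16  2  4  0
32 32  0  0  0
 8  0  0  0  0
64  0  0  0  0

Derivation:
Slide left:
row 0: [0, 0, 8, 0, 0] -> [8, 0, 0, 0, 0]
row 1: [32, 0, 16, 2, 4] -> [32, 16, 2, 4, 0]
row 2: [16, 16, 0, 32, 0] -> [32, 32, 0, 0, 0]
row 3: [0, 0, 0, 0, 8] -> [8, 0, 0, 0, 0]
row 4: [64, 0, 0, 0, 0] -> [64, 0, 0, 0, 0]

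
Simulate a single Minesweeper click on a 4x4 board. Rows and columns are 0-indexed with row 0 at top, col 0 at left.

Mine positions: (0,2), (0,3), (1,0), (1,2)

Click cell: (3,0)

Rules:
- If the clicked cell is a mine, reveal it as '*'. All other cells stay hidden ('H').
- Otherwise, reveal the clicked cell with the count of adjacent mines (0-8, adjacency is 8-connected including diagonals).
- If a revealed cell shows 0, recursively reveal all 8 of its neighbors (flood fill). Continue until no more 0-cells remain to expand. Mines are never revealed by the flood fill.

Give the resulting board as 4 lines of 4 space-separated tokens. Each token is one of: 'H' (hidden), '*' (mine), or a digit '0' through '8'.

H H H H
H H H H
1 2 1 1
0 0 0 0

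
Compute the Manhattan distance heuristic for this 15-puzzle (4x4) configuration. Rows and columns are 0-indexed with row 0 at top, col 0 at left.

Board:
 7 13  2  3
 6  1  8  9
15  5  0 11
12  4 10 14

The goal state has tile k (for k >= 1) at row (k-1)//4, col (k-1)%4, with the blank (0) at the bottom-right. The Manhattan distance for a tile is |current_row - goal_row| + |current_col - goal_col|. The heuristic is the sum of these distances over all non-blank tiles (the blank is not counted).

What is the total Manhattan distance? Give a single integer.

Answer: 36

Derivation:
Tile 7: at (0,0), goal (1,2), distance |0-1|+|0-2| = 3
Tile 13: at (0,1), goal (3,0), distance |0-3|+|1-0| = 4
Tile 2: at (0,2), goal (0,1), distance |0-0|+|2-1| = 1
Tile 3: at (0,3), goal (0,2), distance |0-0|+|3-2| = 1
Tile 6: at (1,0), goal (1,1), distance |1-1|+|0-1| = 1
Tile 1: at (1,1), goal (0,0), distance |1-0|+|1-0| = 2
Tile 8: at (1,2), goal (1,3), distance |1-1|+|2-3| = 1
Tile 9: at (1,3), goal (2,0), distance |1-2|+|3-0| = 4
Tile 15: at (2,0), goal (3,2), distance |2-3|+|0-2| = 3
Tile 5: at (2,1), goal (1,0), distance |2-1|+|1-0| = 2
Tile 11: at (2,3), goal (2,2), distance |2-2|+|3-2| = 1
Tile 12: at (3,0), goal (2,3), distance |3-2|+|0-3| = 4
Tile 4: at (3,1), goal (0,3), distance |3-0|+|1-3| = 5
Tile 10: at (3,2), goal (2,1), distance |3-2|+|2-1| = 2
Tile 14: at (3,3), goal (3,1), distance |3-3|+|3-1| = 2
Sum: 3 + 4 + 1 + 1 + 1 + 2 + 1 + 4 + 3 + 2 + 1 + 4 + 5 + 2 + 2 = 36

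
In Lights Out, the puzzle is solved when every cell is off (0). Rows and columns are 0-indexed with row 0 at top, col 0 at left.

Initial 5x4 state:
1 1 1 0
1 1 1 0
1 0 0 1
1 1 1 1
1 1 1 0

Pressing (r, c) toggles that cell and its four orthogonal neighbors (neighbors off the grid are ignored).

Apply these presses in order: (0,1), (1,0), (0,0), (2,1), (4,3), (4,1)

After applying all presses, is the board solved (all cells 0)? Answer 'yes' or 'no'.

After press 1 at (0,1):
0 0 0 0
1 0 1 0
1 0 0 1
1 1 1 1
1 1 1 0

After press 2 at (1,0):
1 0 0 0
0 1 1 0
0 0 0 1
1 1 1 1
1 1 1 0

After press 3 at (0,0):
0 1 0 0
1 1 1 0
0 0 0 1
1 1 1 1
1 1 1 0

After press 4 at (2,1):
0 1 0 0
1 0 1 0
1 1 1 1
1 0 1 1
1 1 1 0

After press 5 at (4,3):
0 1 0 0
1 0 1 0
1 1 1 1
1 0 1 0
1 1 0 1

After press 6 at (4,1):
0 1 0 0
1 0 1 0
1 1 1 1
1 1 1 0
0 0 1 1

Lights still on: 12

Answer: no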